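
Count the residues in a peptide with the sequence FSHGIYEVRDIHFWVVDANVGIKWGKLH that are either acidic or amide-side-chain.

4

Acidic: D, E. Amide-side-chain: N, Q.
Acidic residues here: E7, D10, D17 (3).
Amide-side-chain residues here: N19 (1).
The two groups share no amino acid, so total = 3 + 1 = 4.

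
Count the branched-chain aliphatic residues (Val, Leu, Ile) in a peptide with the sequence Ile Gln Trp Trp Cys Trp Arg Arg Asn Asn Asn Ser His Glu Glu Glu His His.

1

Matching residues: Ile1.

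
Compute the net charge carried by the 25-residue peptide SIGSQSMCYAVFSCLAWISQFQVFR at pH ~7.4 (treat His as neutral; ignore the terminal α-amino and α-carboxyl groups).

At pH ~7.4 the Lys and Arg side chains are protonated (+1), the Asp and Glu side chains are deprotonated (−1), and with His taken as neutral all other side chains carry no charge.
Positive (K, R): R25 → +1.
Negative (D, E): none → −0.
Net charge = (+1) + (−0) = +1.

+1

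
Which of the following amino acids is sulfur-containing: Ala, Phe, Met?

Only Cys (C) and Met (M) have a sulfur atom in the side chain.
Of the listed options, only Met belongs to this group.

Met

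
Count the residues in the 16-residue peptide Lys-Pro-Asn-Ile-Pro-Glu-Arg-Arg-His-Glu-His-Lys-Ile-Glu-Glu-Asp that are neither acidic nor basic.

Acidic: D, E. Basic: K, R, H. All other residues are neither.
Matching residues: Pro2, Asn3, Ile4, Pro5, Ile13.

5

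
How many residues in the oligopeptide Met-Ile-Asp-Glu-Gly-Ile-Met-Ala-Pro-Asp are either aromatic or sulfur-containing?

2

Aromatic: F, W, Y. Sulfur-containing: C, M.
Aromatic residues here: none (0).
Sulfur-containing residues here: Met1, Met7 (2).
The two groups share no amino acid, so total = 0 + 2 = 2.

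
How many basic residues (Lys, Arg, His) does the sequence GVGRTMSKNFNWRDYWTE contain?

3

Matching residues: R4, K8, R13.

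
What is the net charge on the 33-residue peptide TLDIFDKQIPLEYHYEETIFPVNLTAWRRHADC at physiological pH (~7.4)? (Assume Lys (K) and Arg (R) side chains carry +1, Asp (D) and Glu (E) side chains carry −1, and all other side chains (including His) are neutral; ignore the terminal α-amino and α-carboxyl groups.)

-3

Positive (K, R): K7, R28, R29 → +3.
Negative (D, E): D3, D6, E12, E16, E17, D32 → −6.
Net charge = (+3) + (−6) = −3.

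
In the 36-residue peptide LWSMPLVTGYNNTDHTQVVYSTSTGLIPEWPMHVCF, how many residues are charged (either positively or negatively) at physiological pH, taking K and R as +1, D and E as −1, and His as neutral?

2

Charged side chains at pH ~7.4: K, R (positive); D, E (negative).
Matching residues: D14, E29.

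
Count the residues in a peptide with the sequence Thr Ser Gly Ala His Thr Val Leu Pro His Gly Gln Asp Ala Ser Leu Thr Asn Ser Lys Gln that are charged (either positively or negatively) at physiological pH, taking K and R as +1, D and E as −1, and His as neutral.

2

Charged side chains at pH ~7.4: K, R (positive); D, E (negative).
Matching residues: Asp13, Lys20.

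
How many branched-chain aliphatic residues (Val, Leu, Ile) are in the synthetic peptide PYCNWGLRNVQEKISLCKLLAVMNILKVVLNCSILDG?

Matching residues: L7, V10, I14, L16, L19, L20, V22, I25, L26, V28, V29, L30, I34, L35.

14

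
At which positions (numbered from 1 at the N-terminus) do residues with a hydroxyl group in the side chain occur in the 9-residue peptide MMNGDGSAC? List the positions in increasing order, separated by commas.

Serine (S), threonine (T), and tyrosine (Y) each carry a hydroxyl group on the side chain.
Matching residues: S7.

7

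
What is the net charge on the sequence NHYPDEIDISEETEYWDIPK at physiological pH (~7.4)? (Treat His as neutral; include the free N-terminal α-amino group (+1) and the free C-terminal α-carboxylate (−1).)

-6

At pH ~7.4 the Lys and Arg side chains are protonated (+1), the Asp and Glu side chains are deprotonated (−1), and with His taken as neutral all other side chains carry no charge.
Positive (K, R): K20 → +1.
Negative (D, E): D5, E6, D8, E11, E12, E14, D17 → −7.
The N-terminus (+1) and C-terminus (−1) cancel.
Net charge = (+1) + (−7) = −6.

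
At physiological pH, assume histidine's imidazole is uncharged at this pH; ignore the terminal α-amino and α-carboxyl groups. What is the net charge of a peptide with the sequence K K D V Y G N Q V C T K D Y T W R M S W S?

+2

The side chains ionized at physiological pH are Lys/Arg (+1) and Asp/Glu (−1); with His treated as neutral, nothing else contributes.
Positive (K, R): K1, K2, K12, R17 → +4.
Negative (D, E): D3, D13 → −2.
Net charge = (+4) + (−2) = +2.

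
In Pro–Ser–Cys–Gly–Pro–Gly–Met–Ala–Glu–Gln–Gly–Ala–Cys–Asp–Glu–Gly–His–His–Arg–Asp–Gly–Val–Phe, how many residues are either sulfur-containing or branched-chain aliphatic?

Sulfur-containing: C, M. Branched-chain aliphatic: I, L, V.
Sulfur-containing residues here: Cys3, Met7, Cys13 (3).
Branched-chain aliphatic residues here: Val22 (1).
The two groups share no amino acid, so total = 3 + 1 = 4.

4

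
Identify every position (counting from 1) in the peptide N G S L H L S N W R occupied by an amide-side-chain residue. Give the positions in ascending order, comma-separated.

1, 8

Only N (asparagine) and Q (glutamine) carry a side-chain carboxamide.
Matching residues: N1, N8.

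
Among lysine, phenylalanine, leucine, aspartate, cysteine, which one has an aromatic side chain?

The aromatic amino acids are Phe (F, benzyl), Trp (W, indole), and Tyr (Y, phenol).
Of the listed options, only phenylalanine belongs to this group.

phenylalanine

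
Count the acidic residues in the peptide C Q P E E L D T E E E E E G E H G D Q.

10

The acidic residues are Asp (D) and Glu (E), whose side chains end in a carboxylate group.
Matching residues: E4, E5, D7, E9, E10, E11, E12, E13, E15, D18.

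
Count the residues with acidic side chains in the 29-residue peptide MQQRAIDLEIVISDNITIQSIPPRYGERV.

Only D (aspartate) and E (glutamate) carry a side-chain carboxylic acid.
Matching residues: D7, E9, D14, E27.

4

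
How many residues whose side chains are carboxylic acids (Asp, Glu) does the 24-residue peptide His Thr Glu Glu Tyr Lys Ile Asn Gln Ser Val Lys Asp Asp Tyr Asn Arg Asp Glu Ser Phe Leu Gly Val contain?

6

Matching residues: Glu3, Glu4, Asp13, Asp14, Asp18, Glu19.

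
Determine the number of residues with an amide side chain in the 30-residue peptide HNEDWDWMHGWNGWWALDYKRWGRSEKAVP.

Only N (asparagine) and Q (glutamine) carry a side-chain carboxamide.
Matching residues: N2, N12.

2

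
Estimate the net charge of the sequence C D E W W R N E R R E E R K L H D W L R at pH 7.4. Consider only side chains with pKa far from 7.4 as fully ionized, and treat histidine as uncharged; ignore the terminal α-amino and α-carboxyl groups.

Near pH 7.4, K and R contribute +1 each, D and E contribute −1 each, and every other side chain (His included, as stated) is uncharged.
Positive (K, R): R6, R9, R10, R13, K14, R20 → +6.
Negative (D, E): D2, E3, E8, E11, E12, D17 → −6.
Net charge = (+6) + (−6) = 0.

0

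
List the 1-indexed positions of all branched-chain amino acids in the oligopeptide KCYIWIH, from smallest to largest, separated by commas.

The BCAAs are Val, Leu, and Ile — aliphatic side chains with a branch point.
Matching residues: I4, I6.

4, 6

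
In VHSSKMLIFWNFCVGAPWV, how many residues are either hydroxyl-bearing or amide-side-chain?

3

Hydroxyl-bearing: S, T, Y. Amide-side-chain: N, Q.
Hydroxyl-bearing residues here: S3, S4 (2).
Amide-side-chain residues here: N11 (1).
The two groups share no amino acid, so total = 2 + 1 = 3.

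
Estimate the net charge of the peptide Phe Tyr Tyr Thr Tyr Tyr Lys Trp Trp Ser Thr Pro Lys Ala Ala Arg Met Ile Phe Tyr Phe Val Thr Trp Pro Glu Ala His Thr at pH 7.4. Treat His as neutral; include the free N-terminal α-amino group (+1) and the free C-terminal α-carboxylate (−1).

Near pH 7.4, K and R contribute +1 each, D and E contribute −1 each, and every other side chain (His included, as stated) is uncharged.
Positive (K, R): Lys7, Lys13, Arg16 → +3.
Negative (D, E): Glu26 → −1.
The N-terminus (+1) and C-terminus (−1) cancel.
Net charge = (+3) + (−1) = +2.

+2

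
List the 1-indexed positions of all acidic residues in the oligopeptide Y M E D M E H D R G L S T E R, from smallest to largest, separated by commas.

3, 4, 6, 8, 14

The acidic residues are Asp (D) and Glu (E), whose side chains end in a carboxylate group.
Matching residues: E3, D4, E6, D8, E14.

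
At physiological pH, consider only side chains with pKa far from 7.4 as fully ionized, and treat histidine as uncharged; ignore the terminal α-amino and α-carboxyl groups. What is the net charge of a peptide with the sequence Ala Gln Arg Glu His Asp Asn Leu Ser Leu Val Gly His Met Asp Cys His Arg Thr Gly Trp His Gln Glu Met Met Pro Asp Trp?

-3

The side chains ionized at physiological pH are Lys/Arg (+1) and Asp/Glu (−1); with His treated as neutral, nothing else contributes.
Positive (K, R): Arg3, Arg18 → +2.
Negative (D, E): Glu4, Asp6, Asp15, Glu24, Asp28 → −5.
Net charge = (+2) + (−5) = −3.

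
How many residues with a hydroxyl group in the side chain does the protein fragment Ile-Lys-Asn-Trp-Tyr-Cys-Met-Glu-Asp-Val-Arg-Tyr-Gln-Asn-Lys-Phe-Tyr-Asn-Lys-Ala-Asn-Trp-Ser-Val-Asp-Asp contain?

S, T, and Y are the three residues with a side-chain hydroxyl.
Matching residues: Tyr5, Tyr12, Tyr17, Ser23.

4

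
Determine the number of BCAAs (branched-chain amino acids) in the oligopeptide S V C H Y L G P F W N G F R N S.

Valine (V), leucine (L), and isoleucine (I) are the branched-chain amino acids.
Matching residues: V2, L6.

2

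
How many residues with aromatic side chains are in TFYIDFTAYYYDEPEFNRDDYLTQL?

The aromatic amino acids are Phe (F, benzyl), Trp (W, indole), and Tyr (Y, phenol).
Matching residues: F2, Y3, F6, Y9, Y10, Y11, F16, Y21.

8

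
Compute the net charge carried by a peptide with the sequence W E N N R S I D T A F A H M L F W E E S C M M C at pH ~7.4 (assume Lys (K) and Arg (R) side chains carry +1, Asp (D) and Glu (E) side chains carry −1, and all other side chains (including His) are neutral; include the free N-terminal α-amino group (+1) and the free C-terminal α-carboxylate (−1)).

-3

Positive (K, R): R5 → +1.
Negative (D, E): E2, D8, E18, E19 → −4.
The N-terminus (+1) and C-terminus (−1) cancel.
Net charge = (+1) + (−4) = −3.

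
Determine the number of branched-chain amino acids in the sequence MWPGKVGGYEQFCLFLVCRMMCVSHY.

5

Valine (V), leucine (L), and isoleucine (I) are the branched-chain amino acids.
Matching residues: V6, L14, L16, V17, V23.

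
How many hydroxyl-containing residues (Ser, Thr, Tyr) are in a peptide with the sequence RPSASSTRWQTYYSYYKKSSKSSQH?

Matching residues: S3, S5, S6, T7, T11, Y12, Y13, S14, Y15, Y16, S19, S20, S22, S23.

14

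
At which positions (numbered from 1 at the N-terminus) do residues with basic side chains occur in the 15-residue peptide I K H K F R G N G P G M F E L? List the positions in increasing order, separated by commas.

2, 3, 4, 6

K, R, and H are the three residues with basic side chains (ε-amine, guanidinium, and imidazole respectively).
Matching residues: K2, H3, K4, R6.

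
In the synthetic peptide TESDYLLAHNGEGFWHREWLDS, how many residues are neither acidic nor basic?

14

Acidic: D, E. Basic: K, R, H. All other residues are neither.
Matching residues: T1, S3, Y5, L6, L7, A8, N10, G11, G13, F14, W15, W19, L20, S22.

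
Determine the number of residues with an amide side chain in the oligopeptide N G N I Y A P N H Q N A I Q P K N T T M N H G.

The amide-side-chain residues are Asn (N) and Gln (Q).
Matching residues: N1, N3, N8, Q10, N11, Q14, N17, N21.

8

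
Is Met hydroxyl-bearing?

S, T, and Y are the three residues with a side-chain hydroxyl.
Methionine is not in this group.

No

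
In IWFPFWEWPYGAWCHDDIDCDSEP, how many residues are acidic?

6

Only D (aspartate) and E (glutamate) carry a side-chain carboxylic acid.
Matching residues: E7, D16, D17, D19, D21, E23.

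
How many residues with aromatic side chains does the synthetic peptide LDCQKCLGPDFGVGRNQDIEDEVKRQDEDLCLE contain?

1

F, W, and Y each carry an aromatic ring on the side chain.
Matching residues: F11.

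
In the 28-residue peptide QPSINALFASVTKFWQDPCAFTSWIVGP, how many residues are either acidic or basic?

2

Acidic: D, E. Basic: H, K, R.
Acidic residues here: D17 (1).
Basic residues here: K13 (1).
The two groups share no amino acid, so total = 1 + 1 = 2.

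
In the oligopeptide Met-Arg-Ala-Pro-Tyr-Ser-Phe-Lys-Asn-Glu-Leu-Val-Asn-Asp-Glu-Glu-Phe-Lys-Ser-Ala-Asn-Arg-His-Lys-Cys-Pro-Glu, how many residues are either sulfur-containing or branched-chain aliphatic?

4

Sulfur-containing: C, M. Branched-chain aliphatic: I, L, V.
Sulfur-containing residues here: Met1, Cys25 (2).
Branched-chain aliphatic residues here: Leu11, Val12 (2).
The two groups share no amino acid, so total = 2 + 2 = 4.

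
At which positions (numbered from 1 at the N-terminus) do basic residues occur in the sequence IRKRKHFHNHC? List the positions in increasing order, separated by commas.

The basic amino acids are Lys (K), Arg (R), and His (H).
Matching residues: R2, K3, R4, K5, H6, H8, H10.

2, 3, 4, 5, 6, 8, 10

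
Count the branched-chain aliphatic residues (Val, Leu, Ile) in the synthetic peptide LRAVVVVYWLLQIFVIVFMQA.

11

Matching residues: L1, V4, V5, V6, V7, L10, L11, I13, V15, I16, V17.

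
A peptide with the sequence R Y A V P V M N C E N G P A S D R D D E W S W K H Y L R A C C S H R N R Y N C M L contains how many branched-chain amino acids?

4

The BCAAs are Val, Leu, and Ile — aliphatic side chains with a branch point.
Matching residues: V4, V6, L27, L41.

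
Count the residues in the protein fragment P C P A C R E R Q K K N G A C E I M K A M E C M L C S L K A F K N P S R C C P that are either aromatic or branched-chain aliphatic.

4

Aromatic: F, W, Y. Branched-chain aliphatic: I, L, V.
Aromatic residues here: F31 (1).
Branched-chain aliphatic residues here: I17, L25, L28 (3).
The two groups share no amino acid, so total = 1 + 3 = 4.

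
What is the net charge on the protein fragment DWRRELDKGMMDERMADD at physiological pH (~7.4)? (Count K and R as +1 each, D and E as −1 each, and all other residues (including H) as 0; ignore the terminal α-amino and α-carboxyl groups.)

Positive (K, R): R3, R4, K8, R14 → +4.
Negative (D, E): D1, E5, D7, D12, E13, D17, D18 → −7.
Net charge = (+4) + (−7) = −3.

-3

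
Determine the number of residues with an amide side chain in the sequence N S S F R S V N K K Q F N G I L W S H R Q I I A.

5

The amide-side-chain residues are Asn (N) and Gln (Q).
Matching residues: N1, N8, Q11, N13, Q21.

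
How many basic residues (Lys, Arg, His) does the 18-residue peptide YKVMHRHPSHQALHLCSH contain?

Matching residues: K2, H5, R6, H7, H10, H14, H18.

7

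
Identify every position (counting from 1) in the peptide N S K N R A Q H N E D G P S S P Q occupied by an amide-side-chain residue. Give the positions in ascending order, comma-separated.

Matching residues: N1, N4, Q7, N9, Q17.

1, 4, 7, 9, 17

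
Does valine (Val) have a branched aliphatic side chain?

The BCAAs are Val, Leu, and Ile — aliphatic side chains with a branch point.
Valine is in this group.

Yes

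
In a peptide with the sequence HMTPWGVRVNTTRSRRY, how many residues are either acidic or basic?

5

Acidic: D, E. Basic: H, K, R.
Acidic residues here: none (0).
Basic residues here: H1, R8, R13, R15, R16 (5).
The two groups share no amino acid, so total = 0 + 5 = 5.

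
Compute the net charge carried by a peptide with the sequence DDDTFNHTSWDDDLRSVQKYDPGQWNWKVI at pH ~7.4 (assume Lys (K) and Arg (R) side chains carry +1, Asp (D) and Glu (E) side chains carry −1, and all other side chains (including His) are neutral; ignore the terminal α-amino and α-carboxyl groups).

-4

Positive (K, R): R15, K19, K28 → +3.
Negative (D, E): D1, D2, D3, D11, D12, D13, D21 → −7.
Net charge = (+3) + (−7) = −4.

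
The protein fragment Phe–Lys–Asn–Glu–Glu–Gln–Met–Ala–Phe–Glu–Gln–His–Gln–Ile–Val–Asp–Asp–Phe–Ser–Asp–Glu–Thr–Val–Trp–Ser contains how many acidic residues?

7

Only D (aspartate) and E (glutamate) carry a side-chain carboxylic acid.
Matching residues: Glu4, Glu5, Glu10, Asp16, Asp17, Asp20, Glu21.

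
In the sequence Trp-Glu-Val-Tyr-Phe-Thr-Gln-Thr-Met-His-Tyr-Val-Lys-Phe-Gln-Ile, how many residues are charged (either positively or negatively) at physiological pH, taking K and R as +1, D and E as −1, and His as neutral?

Charged side chains at pH ~7.4: K, R (positive); D, E (negative).
Matching residues: Glu2, Lys13.

2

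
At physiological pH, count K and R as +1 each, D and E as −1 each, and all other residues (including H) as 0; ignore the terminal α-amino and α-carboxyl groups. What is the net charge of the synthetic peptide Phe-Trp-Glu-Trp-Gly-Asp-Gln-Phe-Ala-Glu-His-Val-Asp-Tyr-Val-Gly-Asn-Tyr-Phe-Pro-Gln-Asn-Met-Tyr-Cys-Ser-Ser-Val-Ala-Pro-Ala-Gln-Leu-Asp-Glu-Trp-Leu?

Positive (K, R): none → +0.
Negative (D, E): Glu3, Asp6, Glu10, Asp13, Asp34, Glu35 → −6.
Net charge = (+0) + (−6) = −6.

-6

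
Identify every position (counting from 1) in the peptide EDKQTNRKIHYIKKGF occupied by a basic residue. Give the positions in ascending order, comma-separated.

Lysine (K), arginine (R), and histidine (H) have basic, nitrogen-containing side chains.
Matching residues: K3, R7, K8, H10, K13, K14.

3, 7, 8, 10, 13, 14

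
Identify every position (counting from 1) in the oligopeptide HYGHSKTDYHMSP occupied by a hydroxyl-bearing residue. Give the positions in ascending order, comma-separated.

Serine (S), threonine (T), and tyrosine (Y) each carry a hydroxyl group on the side chain.
Matching residues: Y2, S5, T7, Y9, S12.

2, 5, 7, 9, 12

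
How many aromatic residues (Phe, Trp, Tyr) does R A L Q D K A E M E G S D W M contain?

Matching residues: W14.

1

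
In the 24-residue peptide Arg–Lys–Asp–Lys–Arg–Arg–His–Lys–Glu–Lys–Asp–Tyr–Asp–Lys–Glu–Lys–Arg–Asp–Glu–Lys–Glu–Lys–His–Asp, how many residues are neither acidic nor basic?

Acidic: D, E. Basic: K, R, H. All other residues are neither.
Matching residues: Tyr12.

1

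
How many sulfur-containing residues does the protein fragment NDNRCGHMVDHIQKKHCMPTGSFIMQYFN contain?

Only Cys (C) and Met (M) have a sulfur atom in the side chain.
Matching residues: C5, M8, C17, M18, M25.

5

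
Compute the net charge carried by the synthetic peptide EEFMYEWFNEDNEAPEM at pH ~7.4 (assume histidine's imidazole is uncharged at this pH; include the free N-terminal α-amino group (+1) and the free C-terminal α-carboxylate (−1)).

At pH ~7.4 the Lys and Arg side chains are protonated (+1), the Asp and Glu side chains are deprotonated (−1), and with His taken as neutral all other side chains carry no charge.
Positive (K, R): none → +0.
Negative (D, E): E1, E2, E6, E10, D11, E13, E16 → −7.
The N-terminus (+1) and C-terminus (−1) cancel.
Net charge = (+0) + (−7) = −7.

-7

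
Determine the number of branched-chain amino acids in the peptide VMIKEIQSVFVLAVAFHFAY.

The BCAAs are Val, Leu, and Ile — aliphatic side chains with a branch point.
Matching residues: V1, I3, I6, V9, V11, L12, V14.

7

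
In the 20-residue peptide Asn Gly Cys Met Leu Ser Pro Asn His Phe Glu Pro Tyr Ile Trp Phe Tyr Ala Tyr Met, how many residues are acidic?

The acidic residues are Asp (D) and Glu (E), whose side chains end in a carboxylate group.
Matching residues: Glu11.

1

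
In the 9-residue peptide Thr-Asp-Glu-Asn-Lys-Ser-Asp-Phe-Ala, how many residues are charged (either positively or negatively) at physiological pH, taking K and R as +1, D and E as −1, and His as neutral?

4

Charged side chains at pH ~7.4: K, R (positive); D, E (negative).
Matching residues: Asp2, Glu3, Lys5, Asp7.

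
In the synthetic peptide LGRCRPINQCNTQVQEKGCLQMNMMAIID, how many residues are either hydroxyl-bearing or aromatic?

Hydroxyl-bearing: S, T, Y. Aromatic: F, W, Y.
Hydroxyl-bearing residues here: T12 (1).
Aromatic residues here: none (0).
(Y belongs to both groups, but none appear in this sequence.) Total = 1 + 0 = 1.

1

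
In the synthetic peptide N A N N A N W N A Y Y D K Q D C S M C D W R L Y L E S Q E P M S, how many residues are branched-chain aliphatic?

2

V, L, and I make up the branched-chain aliphatic group.
Matching residues: L23, L25.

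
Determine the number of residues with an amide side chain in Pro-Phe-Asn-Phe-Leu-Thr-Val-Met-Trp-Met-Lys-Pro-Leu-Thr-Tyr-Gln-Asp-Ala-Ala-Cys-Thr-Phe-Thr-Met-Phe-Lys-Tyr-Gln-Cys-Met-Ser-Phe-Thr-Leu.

3

Asparagine (N) and glutamine (Q) have uncharged amide side chains.
Matching residues: Asn3, Gln16, Gln28.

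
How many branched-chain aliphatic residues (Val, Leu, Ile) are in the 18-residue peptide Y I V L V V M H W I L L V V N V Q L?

Matching residues: I2, V3, L4, V5, V6, I10, L11, L12, V13, V14, V16, L18.

12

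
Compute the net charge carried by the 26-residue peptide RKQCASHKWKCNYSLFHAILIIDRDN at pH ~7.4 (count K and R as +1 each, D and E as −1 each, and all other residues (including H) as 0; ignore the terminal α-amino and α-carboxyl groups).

Positive (K, R): R1, K2, K8, K10, R24 → +5.
Negative (D, E): D23, D25 → −2.
Net charge = (+5) + (−2) = +3.

+3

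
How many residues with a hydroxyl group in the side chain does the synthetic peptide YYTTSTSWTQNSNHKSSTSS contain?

S, T, and Y are the three residues with a side-chain hydroxyl.
Matching residues: Y1, Y2, T3, T4, S5, T6, S7, T9, S12, S16, S17, T18, S19, S20.

14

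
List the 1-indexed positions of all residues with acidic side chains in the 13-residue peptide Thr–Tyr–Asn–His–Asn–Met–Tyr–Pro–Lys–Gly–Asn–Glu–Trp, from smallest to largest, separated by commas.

12

The acidic residues are Asp (D) and Glu (E), whose side chains end in a carboxylate group.
Matching residues: Glu12.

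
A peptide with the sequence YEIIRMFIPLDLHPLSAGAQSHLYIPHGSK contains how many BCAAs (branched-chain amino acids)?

8

Valine (V), leucine (L), and isoleucine (I) are the branched-chain amino acids.
Matching residues: I3, I4, I8, L10, L12, L15, L23, I25.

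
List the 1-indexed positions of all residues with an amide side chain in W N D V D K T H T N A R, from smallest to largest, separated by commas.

2, 10

The amide-side-chain residues are Asn (N) and Gln (Q).
Matching residues: N2, N10.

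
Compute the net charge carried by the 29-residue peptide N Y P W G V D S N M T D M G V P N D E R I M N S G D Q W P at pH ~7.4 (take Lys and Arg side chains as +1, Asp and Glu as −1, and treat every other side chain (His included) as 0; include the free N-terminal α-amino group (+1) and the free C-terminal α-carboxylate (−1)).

Positive (K, R): R20 → +1.
Negative (D, E): D7, D12, D18, E19, D26 → −5.
The N-terminus (+1) and C-terminus (−1) cancel.
Net charge = (+1) + (−5) = −4.

-4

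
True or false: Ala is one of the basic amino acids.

The basic amino acids are Lys (K), Arg (R), and His (H).
Alanine is not in this group.

False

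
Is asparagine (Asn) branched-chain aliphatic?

No

The BCAAs are Val, Leu, and Ile — aliphatic side chains with a branch point.
Asparagine is not in this group.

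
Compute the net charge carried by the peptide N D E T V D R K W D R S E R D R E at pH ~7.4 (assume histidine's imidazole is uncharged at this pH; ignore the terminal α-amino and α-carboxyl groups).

-2

The side chains ionized at physiological pH are Lys/Arg (+1) and Asp/Glu (−1); with His treated as neutral, nothing else contributes.
Positive (K, R): R7, K8, R11, R14, R16 → +5.
Negative (D, E): D2, E3, D6, D10, E13, D15, E17 → −7.
Net charge = (+5) + (−7) = −2.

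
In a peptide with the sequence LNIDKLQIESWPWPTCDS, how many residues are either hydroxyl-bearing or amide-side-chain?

5

Hydroxyl-bearing: S, T, Y. Amide-side-chain: N, Q.
Hydroxyl-bearing residues here: S10, T15, S18 (3).
Amide-side-chain residues here: N2, Q7 (2).
The two groups share no amino acid, so total = 3 + 2 = 5.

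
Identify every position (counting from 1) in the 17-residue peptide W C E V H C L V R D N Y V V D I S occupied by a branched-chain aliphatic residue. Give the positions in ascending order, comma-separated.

4, 7, 8, 13, 14, 16

The BCAAs are Val, Leu, and Ile — aliphatic side chains with a branch point.
Matching residues: V4, L7, V8, V13, V14, I16.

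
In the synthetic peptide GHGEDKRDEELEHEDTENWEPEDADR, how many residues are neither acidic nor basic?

Acidic: D, E. Basic: K, R, H. All other residues are neither.
Matching residues: G1, G3, L11, T16, N18, W19, P21, A24.

8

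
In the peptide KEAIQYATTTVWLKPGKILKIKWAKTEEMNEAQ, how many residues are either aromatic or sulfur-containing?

4

Aromatic: F, W, Y. Sulfur-containing: C, M.
Aromatic residues here: Y6, W12, W23 (3).
Sulfur-containing residues here: M29 (1).
The two groups share no amino acid, so total = 3 + 1 = 4.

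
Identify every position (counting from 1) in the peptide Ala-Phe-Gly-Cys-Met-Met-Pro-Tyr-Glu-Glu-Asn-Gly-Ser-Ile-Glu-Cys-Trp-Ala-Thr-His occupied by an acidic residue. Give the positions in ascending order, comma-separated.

Only D (aspartate) and E (glutamate) carry a side-chain carboxylic acid.
Matching residues: Glu9, Glu10, Glu15.

9, 10, 15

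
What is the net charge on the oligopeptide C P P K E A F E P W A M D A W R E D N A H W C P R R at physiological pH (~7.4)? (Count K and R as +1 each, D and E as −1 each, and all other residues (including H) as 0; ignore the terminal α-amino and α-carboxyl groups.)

-1

Positive (K, R): K4, R16, R25, R26 → +4.
Negative (D, E): E5, E8, D13, E17, D18 → −5.
Net charge = (+4) + (−5) = −1.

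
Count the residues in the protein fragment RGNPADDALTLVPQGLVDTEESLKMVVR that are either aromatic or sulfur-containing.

1

Aromatic: F, W, Y. Sulfur-containing: C, M.
Aromatic residues here: none (0).
Sulfur-containing residues here: M25 (1).
The two groups share no amino acid, so total = 0 + 1 = 1.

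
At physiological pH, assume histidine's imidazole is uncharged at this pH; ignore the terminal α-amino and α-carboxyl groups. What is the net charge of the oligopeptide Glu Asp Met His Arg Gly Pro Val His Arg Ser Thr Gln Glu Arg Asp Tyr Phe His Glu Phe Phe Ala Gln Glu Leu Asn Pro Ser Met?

-3

The side chains ionized at physiological pH are Lys/Arg (+1) and Asp/Glu (−1); with His treated as neutral, nothing else contributes.
Positive (K, R): Arg5, Arg10, Arg15 → +3.
Negative (D, E): Glu1, Asp2, Glu14, Asp16, Glu20, Glu25 → −6.
Net charge = (+3) + (−6) = −3.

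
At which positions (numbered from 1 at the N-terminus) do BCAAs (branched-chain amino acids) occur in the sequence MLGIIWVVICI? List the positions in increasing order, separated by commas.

2, 4, 5, 7, 8, 9, 11

V, L, and I make up the branched-chain aliphatic group.
Matching residues: L2, I4, I5, V7, V8, I9, I11.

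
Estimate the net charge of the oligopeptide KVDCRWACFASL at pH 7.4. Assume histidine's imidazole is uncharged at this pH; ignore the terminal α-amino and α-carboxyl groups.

+1

Near pH 7.4, K and R contribute +1 each, D and E contribute −1 each, and every other side chain (His included, as stated) is uncharged.
Positive (K, R): K1, R5 → +2.
Negative (D, E): D3 → −1.
Net charge = (+2) + (−1) = +1.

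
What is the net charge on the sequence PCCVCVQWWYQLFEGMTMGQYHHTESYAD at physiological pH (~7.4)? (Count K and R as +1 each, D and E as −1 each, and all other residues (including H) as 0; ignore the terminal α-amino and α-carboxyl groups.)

-3

Positive (K, R): none → +0.
Negative (D, E): E14, E25, D29 → −3.
Net charge = (+0) + (−3) = −3.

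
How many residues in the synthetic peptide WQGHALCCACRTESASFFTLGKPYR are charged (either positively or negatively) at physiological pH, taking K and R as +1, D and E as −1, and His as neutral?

Charged side chains at pH ~7.4: K, R (positive); D, E (negative).
Matching residues: R11, E13, K22, R25.

4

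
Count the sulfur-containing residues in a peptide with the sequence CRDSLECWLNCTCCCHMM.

8

Cysteine (C, thiol) and methionine (M, thioether) are the two sulfur-containing amino acids.
Matching residues: C1, C7, C11, C13, C14, C15, M17, M18.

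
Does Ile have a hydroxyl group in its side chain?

No

S, T, and Y are the three residues with a side-chain hydroxyl.
Isoleucine is not in this group.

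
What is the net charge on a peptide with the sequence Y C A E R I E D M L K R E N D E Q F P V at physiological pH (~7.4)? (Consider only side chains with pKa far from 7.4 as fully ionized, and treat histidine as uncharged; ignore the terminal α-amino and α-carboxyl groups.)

Near pH 7.4, K and R contribute +1 each, D and E contribute −1 each, and every other side chain (His included, as stated) is uncharged.
Positive (K, R): R5, K11, R12 → +3.
Negative (D, E): E4, E7, D8, E13, D15, E16 → −6.
Net charge = (+3) + (−6) = −3.

-3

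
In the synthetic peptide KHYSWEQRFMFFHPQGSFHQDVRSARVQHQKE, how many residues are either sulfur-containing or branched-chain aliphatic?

3

Sulfur-containing: C, M. Branched-chain aliphatic: I, L, V.
Sulfur-containing residues here: M10 (1).
Branched-chain aliphatic residues here: V22, V27 (2).
The two groups share no amino acid, so total = 1 + 2 = 3.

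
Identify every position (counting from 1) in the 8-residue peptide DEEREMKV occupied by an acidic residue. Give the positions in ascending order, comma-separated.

1, 2, 3, 5

Only D (aspartate) and E (glutamate) carry a side-chain carboxylic acid.
Matching residues: D1, E2, E3, E5.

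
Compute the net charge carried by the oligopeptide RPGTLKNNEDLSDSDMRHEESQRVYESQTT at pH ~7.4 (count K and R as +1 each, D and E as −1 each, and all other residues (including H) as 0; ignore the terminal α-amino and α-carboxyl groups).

-3

Positive (K, R): R1, K6, R17, R23 → +4.
Negative (D, E): E9, D10, D13, D15, E19, E20, E26 → −7.
Net charge = (+4) + (−7) = −3.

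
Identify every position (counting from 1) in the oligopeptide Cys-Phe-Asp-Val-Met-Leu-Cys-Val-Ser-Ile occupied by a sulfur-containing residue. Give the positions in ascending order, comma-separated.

Cysteine (C, thiol) and methionine (M, thioether) are the two sulfur-containing amino acids.
Matching residues: Cys1, Met5, Cys7.

1, 5, 7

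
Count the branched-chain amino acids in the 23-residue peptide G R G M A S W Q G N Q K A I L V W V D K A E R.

V, L, and I make up the branched-chain aliphatic group.
Matching residues: I14, L15, V16, V18.

4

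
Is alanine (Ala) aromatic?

No

The aromatic amino acids are Phe (F, benzyl), Trp (W, indole), and Tyr (Y, phenol).
Alanine is not in this group.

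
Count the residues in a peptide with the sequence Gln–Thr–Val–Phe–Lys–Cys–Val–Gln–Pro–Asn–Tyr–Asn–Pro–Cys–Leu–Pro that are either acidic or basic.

Acidic: D, E. Basic: H, K, R.
Acidic residues here: none (0).
Basic residues here: Lys5 (1).
The two groups share no amino acid, so total = 0 + 1 = 1.

1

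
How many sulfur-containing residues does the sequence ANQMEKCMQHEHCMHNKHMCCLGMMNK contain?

Cysteine (C, thiol) and methionine (M, thioether) are the two sulfur-containing amino acids.
Matching residues: M4, C7, M8, C13, M14, M19, C20, C21, M24, M25.

10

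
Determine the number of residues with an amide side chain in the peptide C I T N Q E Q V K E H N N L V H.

Asparagine (N) and glutamine (Q) have uncharged amide side chains.
Matching residues: N4, Q5, Q7, N12, N13.

5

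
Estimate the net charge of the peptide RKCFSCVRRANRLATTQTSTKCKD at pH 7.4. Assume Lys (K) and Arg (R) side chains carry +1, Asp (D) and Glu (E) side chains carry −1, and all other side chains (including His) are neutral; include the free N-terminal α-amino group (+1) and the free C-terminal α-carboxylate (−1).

+6

Positive (K, R): R1, K2, R8, R9, R12, K21, K23 → +7.
Negative (D, E): D24 → −1.
The N-terminus (+1) and C-terminus (−1) cancel.
Net charge = (+7) + (−1) = +6.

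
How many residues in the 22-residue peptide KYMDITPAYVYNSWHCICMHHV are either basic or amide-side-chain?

Basic: H, K, R. Amide-side-chain: N, Q.
Basic residues here: K1, H15, H20, H21 (4).
Amide-side-chain residues here: N12 (1).
The two groups share no amino acid, so total = 4 + 1 = 5.

5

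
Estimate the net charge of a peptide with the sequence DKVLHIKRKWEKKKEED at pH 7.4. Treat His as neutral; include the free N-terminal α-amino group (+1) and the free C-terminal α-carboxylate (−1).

+2

Near pH 7.4, K and R contribute +1 each, D and E contribute −1 each, and every other side chain (His included, as stated) is uncharged.
Positive (K, R): K2, K7, R8, K9, K12, K13, K14 → +7.
Negative (D, E): D1, E11, E15, E16, D17 → −5.
The N-terminus (+1) and C-terminus (−1) cancel.
Net charge = (+7) + (−5) = +2.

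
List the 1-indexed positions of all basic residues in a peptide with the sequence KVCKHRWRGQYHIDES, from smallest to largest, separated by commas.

1, 4, 5, 6, 8, 12

The basic amino acids are Lys (K), Arg (R), and His (H).
Matching residues: K1, K4, H5, R6, R8, H12.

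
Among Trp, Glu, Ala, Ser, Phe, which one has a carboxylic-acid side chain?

Glu

Only D (aspartate) and E (glutamate) carry a side-chain carboxylic acid.
Of the listed options, only Glu belongs to this group.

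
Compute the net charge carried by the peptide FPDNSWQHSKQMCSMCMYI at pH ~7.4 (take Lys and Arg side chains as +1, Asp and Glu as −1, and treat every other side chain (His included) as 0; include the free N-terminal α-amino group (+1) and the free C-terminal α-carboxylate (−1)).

0

Positive (K, R): K10 → +1.
Negative (D, E): D3 → −1.
The N-terminus (+1) and C-terminus (−1) cancel.
Net charge = (+1) + (−1) = 0.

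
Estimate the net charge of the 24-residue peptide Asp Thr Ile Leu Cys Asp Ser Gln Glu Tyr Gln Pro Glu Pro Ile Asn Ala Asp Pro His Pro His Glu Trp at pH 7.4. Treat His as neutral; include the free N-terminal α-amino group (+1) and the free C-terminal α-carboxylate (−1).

The side chains ionized at physiological pH are Lys/Arg (+1) and Asp/Glu (−1); with His treated as neutral, nothing else contributes.
Positive (K, R): none → +0.
Negative (D, E): Asp1, Asp6, Glu9, Glu13, Asp18, Glu23 → −6.
The N-terminus (+1) and C-terminus (−1) cancel.
Net charge = (+0) + (−6) = −6.

-6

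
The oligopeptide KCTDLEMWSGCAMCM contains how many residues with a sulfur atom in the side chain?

The sulfur-bearing residues are cysteine (–SH) and methionine (–S–CH₃).
Matching residues: C2, M7, C11, M13, C14, M15.

6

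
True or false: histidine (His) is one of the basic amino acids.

True

The basic amino acids are Lys (K), Arg (R), and His (H).
Histidine is in this group.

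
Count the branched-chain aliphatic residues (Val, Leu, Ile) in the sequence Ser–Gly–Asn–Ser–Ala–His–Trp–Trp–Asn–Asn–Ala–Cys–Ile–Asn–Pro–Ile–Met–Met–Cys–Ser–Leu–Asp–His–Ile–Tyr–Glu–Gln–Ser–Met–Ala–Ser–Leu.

Matching residues: Ile13, Ile16, Leu21, Ile24, Leu32.

5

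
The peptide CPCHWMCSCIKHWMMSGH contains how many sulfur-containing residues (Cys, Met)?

7

Matching residues: C1, C3, M6, C7, C9, M14, M15.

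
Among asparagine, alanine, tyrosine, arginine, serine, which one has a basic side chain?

K, R, and H are the three residues with basic side chains (ε-amine, guanidinium, and imidazole respectively).
Of the listed options, only arginine belongs to this group.

arginine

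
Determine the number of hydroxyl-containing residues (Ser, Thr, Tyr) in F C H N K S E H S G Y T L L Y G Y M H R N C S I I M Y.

Matching residues: S6, S9, Y11, T12, Y15, Y17, S23, Y27.

8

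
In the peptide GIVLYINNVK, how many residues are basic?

1

The basic amino acids are Lys (K), Arg (R), and His (H).
Matching residues: K10.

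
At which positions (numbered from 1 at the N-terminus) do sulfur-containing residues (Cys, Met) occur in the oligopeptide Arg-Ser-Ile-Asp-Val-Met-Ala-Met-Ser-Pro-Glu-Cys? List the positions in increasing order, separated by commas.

6, 8, 12

Matching residues: Met6, Met8, Cys12.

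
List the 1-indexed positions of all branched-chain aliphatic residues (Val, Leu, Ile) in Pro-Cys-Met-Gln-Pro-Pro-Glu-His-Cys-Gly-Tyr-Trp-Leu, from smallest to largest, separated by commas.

13

Matching residues: Leu13.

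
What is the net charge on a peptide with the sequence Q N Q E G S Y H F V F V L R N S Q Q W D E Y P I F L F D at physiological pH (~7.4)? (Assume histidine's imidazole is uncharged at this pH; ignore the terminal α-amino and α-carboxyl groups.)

-3

At pH ~7.4 the Lys and Arg side chains are protonated (+1), the Asp and Glu side chains are deprotonated (−1), and with His taken as neutral all other side chains carry no charge.
Positive (K, R): R14 → +1.
Negative (D, E): E4, D20, E21, D28 → −4.
Net charge = (+1) + (−4) = −3.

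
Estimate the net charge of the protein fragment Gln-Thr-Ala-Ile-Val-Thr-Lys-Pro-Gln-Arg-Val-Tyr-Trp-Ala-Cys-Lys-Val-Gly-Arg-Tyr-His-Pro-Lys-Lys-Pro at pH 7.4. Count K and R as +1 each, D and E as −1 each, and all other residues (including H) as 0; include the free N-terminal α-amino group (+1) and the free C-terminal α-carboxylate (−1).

+6

Positive (K, R): Lys7, Arg10, Lys16, Arg19, Lys23, Lys24 → +6.
Negative (D, E): none → −0.
The N-terminus (+1) and C-terminus (−1) cancel.
Net charge = (+6) + (−0) = +6.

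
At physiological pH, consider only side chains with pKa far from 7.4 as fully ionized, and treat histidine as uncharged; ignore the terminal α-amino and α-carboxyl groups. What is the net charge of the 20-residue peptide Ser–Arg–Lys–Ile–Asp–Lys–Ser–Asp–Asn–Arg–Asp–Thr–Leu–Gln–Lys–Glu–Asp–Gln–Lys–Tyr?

+1

At pH ~7.4 the Lys and Arg side chains are protonated (+1), the Asp and Glu side chains are deprotonated (−1), and with His taken as neutral all other side chains carry no charge.
Positive (K, R): Arg2, Lys3, Lys6, Arg10, Lys15, Lys19 → +6.
Negative (D, E): Asp5, Asp8, Asp11, Glu16, Asp17 → −5.
Net charge = (+6) + (−5) = +1.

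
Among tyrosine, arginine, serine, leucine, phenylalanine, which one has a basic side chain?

arginine

Lysine (K), arginine (R), and histidine (H) have basic, nitrogen-containing side chains.
Of the listed options, only arginine belongs to this group.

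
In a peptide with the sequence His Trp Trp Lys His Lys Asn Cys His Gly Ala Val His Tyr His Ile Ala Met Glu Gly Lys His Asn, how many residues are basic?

Lysine (K), arginine (R), and histidine (H) have basic, nitrogen-containing side chains.
Matching residues: His1, Lys4, His5, Lys6, His9, His13, His15, Lys21, His22.

9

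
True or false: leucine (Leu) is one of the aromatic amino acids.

False

The aromatic amino acids are Phe (F, benzyl), Trp (W, indole), and Tyr (Y, phenol).
Leucine is not in this group.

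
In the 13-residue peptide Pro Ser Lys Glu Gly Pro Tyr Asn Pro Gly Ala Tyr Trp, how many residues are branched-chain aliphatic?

0

V, L, and I make up the branched-chain aliphatic group.
None of the 13 residues belong to this group.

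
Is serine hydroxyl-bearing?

Yes

The –OH-bearing residues are Ser, Thr (aliphatic alcohols), and Tyr (phenol).
Serine is in this group.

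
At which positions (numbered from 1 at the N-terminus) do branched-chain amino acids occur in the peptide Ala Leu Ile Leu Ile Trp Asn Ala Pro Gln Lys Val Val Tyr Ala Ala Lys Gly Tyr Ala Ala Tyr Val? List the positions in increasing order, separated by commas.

2, 3, 4, 5, 12, 13, 23

The BCAAs are Val, Leu, and Ile — aliphatic side chains with a branch point.
Matching residues: Leu2, Ile3, Leu4, Ile5, Val12, Val13, Val23.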